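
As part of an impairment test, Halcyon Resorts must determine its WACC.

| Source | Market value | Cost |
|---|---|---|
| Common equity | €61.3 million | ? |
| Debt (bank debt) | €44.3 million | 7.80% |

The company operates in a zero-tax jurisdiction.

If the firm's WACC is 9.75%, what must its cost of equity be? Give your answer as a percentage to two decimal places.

Total capital V = 61.3 + 44.3 = 105.6.
Equity weight = 61.3/105.6 = 0.5805.
Bank debt weight = 44.3/105.6 = 0.4195.
Debt contribution = 0.4195 × 7.8% × (1 − 0%) = 3.2722%.
Required equity contribution = 9.75% − 3.2722% = 6.4778%.
Re = 6.4778% / 0.5805 = 11.1592%.

11.16%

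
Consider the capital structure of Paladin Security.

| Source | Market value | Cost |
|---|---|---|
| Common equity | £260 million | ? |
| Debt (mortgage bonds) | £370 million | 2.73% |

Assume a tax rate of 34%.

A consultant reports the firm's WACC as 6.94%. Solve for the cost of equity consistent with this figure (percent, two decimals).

14.25%

Total capital V = 260 + 370 = 630.
Equity weight = 260/630 = 0.4127.
Mortgage bonds weight = 370/630 = 0.5873.
Debt contribution = 0.5873 × 2.73% × (1 − 34%) = 1.0582%.
Required equity contribution = 6.94% − 1.0582% = 5.8818%.
Re = 5.8818% / 0.4127 = 14.2521%.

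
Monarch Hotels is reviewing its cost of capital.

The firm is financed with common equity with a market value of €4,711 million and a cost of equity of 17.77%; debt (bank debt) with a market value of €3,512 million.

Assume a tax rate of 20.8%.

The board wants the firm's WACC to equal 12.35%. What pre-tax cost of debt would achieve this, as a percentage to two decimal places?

Total capital V = 4711 + 3512 = 8223.
Equity weight = 4711/8223 = 0.5729.
Bank debt weight = 3512/8223 = 0.4271.
Equity contribution = 0.5729 × 17.77% = 10.1805%.
Remaining for debt = 12.35% − 10.1805% = 2.1695%.
Rd × (1 − 20.8%) × 0.4271 = 2.1695%  ⇒  Rd = 6.4136%.

6.41%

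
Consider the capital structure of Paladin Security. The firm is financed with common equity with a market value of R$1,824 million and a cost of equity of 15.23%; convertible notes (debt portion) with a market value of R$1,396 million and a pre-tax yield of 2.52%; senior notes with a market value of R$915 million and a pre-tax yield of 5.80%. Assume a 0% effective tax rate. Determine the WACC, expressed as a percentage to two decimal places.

8.85%

Total capital V = 1824 + 1396 + 915 = 4135.
Equity: weight = 1824/4135 = 0.4411; cost = 15.23%.
Convertible notes (debt portion): weight = 1396/4135 = 0.3376; after-tax cost = 2.52% × (1 − 0%) = 2.5200%.
Senior notes: weight = 915/4135 = 0.2213; after-tax cost = 5.8% × (1 − 0%) = 5.8000%.
WACC = 0.4411 × 15.2300% + 0.3376 × 2.5200% + 0.2213 × 5.8000% = 8.8523%.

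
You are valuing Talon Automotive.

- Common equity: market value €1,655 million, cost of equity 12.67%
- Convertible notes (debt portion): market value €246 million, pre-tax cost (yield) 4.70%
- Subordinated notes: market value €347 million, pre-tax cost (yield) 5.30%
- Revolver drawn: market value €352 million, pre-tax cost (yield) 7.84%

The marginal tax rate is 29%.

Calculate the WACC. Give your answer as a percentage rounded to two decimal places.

Total capital V = 1655 + 246 + 347 + 352 = 2600.
Equity: weight = 1655/2600 = 0.6365; cost = 12.67%.
Convertible notes (debt portion): weight = 246/2600 = 0.0946; after-tax cost = 4.7% × (1 − 29%) = 3.3370%.
Subordinated notes: weight = 347/2600 = 0.1335; after-tax cost = 5.3% × (1 − 29%) = 3.7630%.
Revolver drawn: weight = 352/2600 = 0.1354; after-tax cost = 7.84% × (1 − 29%) = 5.5664%.
WACC = 0.6365 × 12.6700% + 0.0946 × 3.3370% + 0.1335 × 3.7630% + 0.1354 × 5.5664% = 9.6365%.

9.64%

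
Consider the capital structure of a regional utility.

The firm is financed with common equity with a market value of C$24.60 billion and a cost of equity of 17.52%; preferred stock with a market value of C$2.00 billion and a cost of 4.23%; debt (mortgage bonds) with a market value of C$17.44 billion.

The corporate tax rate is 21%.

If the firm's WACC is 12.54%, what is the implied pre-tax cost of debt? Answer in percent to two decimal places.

Total capital V = 24.6 + 2 + 17.44 = 44.04.
Equity weight = 24.6/44.04 = 0.5586.
Preferred weight = 2/44.04 = 0.0454.
Mortgage bonds weight = 17.44/44.04 = 0.3960.
Equity contribution = 0.5586 × 17.52% = 9.7864%.
Preferred contribution = 0.0454 × 4.23% = 0.1921%.
Remaining for debt = 12.54% − 9.9785% = 2.5615%.
Rd × (1 − 21%) × 0.3960 = 2.5615%  ⇒  Rd = 8.1879%.

8.19%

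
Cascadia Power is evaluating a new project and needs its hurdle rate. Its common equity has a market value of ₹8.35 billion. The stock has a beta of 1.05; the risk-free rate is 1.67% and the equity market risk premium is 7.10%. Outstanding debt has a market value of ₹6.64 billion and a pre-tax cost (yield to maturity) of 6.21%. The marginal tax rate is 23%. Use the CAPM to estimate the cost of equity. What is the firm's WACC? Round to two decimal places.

Cost of equity via CAPM: Re = 1.67% + 1.05 × 7.1% = 9.1250%.
Total capital V = 8.35 + 6.64 = 14.99.
Equity: weight = 8.35/14.99 = 0.5570; cost = 9.125%.
Debt: weight = 6.64/14.99 = 0.4430; after-tax cost = 6.21% × (1 − 23%) = 4.7817%.
WACC = 0.5570 × 9.1250% + 0.4430 × 4.7817% = 7.2011%.

7.20%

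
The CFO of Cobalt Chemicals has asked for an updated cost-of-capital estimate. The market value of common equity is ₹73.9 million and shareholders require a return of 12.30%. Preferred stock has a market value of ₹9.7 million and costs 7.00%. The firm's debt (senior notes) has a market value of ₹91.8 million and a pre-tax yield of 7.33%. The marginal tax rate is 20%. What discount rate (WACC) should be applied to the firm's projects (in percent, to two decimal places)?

Total capital V = 73.9 + 9.7 + 91.8 = 175.4.
Equity: weight = 73.9/175.4 = 0.4213; cost = 12.3%.
Preferred: weight = 9.7/175.4 = 0.0553; cost = 7%.
Senior notes: weight = 91.8/175.4 = 0.5234; after-tax cost = 7.33% × (1 − 20%) = 5.8640%.
WACC = 0.4213 × 12.3000% + 0.0553 × 7.0000% + 0.5234 × 5.8640% = 8.6385%.

8.64%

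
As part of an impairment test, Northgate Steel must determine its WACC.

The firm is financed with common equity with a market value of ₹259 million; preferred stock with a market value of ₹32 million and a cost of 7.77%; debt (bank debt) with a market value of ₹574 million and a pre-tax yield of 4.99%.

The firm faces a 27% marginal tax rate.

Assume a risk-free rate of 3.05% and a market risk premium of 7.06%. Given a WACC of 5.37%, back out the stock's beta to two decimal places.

Total capital V = 259 + 32 + 574 = 865.
Equity weight = 259/865 = 0.2994.
Preferred weight = 32/865 = 0.0370.
Bank debt weight = 574/865 = 0.6636.
Debt contribution = 0.6636 × 4.99% × (1 − 27%) = 2.4172%.
Preferred contribution = 0.0370 × 7.77% = 0.2874%.
Required equity contribution = 5.37% − 2.7047% = 2.6653%  ⇒  Re = 8.9015%.
CAPM: 8.9015% = 3.05% + β × 7.06%  ⇒  β = 0.8288.

0.83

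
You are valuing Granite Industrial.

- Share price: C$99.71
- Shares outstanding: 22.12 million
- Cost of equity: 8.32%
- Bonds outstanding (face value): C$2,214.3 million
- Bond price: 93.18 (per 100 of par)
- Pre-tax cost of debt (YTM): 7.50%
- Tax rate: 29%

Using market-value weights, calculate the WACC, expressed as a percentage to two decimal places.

6.87%

Market value of equity E = 99.71 × 22.12m = 2205.5852m. Market value of debt D = 2214.3m × 93.18/100 = 2063.28474m.
Total capital V = 2205.5852 + 2063.28474 = 4268.86994.
Equity: weight = 2205.5852/4268.86994 = 0.5167; cost = 8.32%.
Bonds outstanding: weight = 2063.28474/4268.86994 = 0.4833; after-tax cost = 7.5% × (1 − 29%) = 5.3250%.
WACC = 0.5167 × 8.3200% + 0.4833 × 5.3250% = 6.8724%.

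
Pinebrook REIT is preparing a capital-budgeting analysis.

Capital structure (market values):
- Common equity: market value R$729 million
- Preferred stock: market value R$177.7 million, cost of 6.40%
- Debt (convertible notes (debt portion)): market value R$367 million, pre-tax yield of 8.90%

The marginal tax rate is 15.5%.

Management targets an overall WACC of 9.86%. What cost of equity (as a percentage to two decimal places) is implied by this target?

Total capital V = 729 + 177.7 + 367 = 1273.7.
Equity weight = 729/1273.7 = 0.5723.
Preferred weight = 177.7/1273.7 = 0.1395.
Convertible notes (debt portion) weight = 367/1273.7 = 0.2881.
Debt contribution = 0.2881 × 8.9% × (1 − 15.5%) = 2.1669%.
Preferred contribution = 0.1395 × 6.4% = 0.8929%.
Required equity contribution = 9.86% − 3.0598% = 6.8002%.
Re = 6.8002% / 0.5723 = 11.8812%.

11.88%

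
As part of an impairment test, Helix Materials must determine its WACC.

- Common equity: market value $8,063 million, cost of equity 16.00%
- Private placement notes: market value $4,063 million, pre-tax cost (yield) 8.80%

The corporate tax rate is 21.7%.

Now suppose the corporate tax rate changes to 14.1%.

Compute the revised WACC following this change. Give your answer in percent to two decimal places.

13.17%

After the change:
Total capital V = 8063 + 4063 = 12126.
Equity: weight = 8063/12126 = 0.6649; cost = 16%.
Private placement notes: weight = 4063/12126 = 0.3351; after-tax cost = 8.8% × (1 − 14.1%) = 7.5592%.
WACC = 0.6649 × 16.0000% + 0.3351 × 7.5592% = 13.1718%.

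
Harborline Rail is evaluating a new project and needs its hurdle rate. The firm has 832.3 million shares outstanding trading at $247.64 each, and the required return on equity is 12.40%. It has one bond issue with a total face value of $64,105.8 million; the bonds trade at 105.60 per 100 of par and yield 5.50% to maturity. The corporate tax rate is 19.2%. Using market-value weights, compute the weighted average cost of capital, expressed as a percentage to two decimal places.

10.43%

Market value of equity E = 247.64 × 832.3m = 206110.772m. Market value of debt D = 64105.8m × 105.6/100 = 67695.7248m.
Total capital V = 206110.772 + 67695.7248 = 273806.4968.
Equity: weight = 206110.772/273806.4968 = 0.7528; cost = 12.4%.
Bonds outstanding: weight = 67695.7248/273806.4968 = 0.2472; after-tax cost = 5.5% × (1 − 19.2%) = 4.4440%.
WACC = 0.7528 × 12.4000% + 0.2472 × 4.4440% = 10.4330%.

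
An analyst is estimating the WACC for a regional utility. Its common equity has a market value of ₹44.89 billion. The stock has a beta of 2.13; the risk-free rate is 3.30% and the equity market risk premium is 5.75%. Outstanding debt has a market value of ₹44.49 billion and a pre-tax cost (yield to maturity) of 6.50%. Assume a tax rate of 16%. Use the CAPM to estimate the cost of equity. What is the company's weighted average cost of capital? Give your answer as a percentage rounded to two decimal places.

Cost of equity via CAPM: Re = 3.3% + 2.13 × 5.75% = 15.5475%.
Total capital V = 44.89 + 44.49 = 89.38.
Equity: weight = 44.89/89.38 = 0.5022; cost = 15.5475%.
Debt: weight = 44.49/89.38 = 0.4978; after-tax cost = 6.5% × (1 − 16%) = 5.4600%.
WACC = 0.5022 × 15.5475% + 0.4978 × 5.4600% = 10.5263%.

10.53%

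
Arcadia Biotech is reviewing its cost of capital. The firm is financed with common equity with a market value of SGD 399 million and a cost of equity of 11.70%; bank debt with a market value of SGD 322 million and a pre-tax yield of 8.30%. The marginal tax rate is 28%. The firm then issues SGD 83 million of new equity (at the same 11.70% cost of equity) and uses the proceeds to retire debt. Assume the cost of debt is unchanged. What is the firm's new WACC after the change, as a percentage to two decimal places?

9.80%

After the change:
Total capital V = 482 + 239 = 721.
Equity: weight = 482/721 = 0.6685; cost = 11.7%.
Bank debt: weight = 239/721 = 0.3315; after-tax cost = 8.3% × (1 − 28%) = 5.9760%.
WACC = 0.6685 × 11.7000% + 0.3315 × 5.9760% = 9.8026%.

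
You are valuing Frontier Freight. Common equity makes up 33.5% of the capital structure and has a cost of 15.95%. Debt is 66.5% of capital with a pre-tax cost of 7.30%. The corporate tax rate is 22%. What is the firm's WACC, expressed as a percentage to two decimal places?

9.13%

After-tax cost of debt = 7.3% × (1 − 22%) = 5.6940%.
WACC = 0.335 × 15.9500% + 0.665 × 5.6940% = 9.1298%.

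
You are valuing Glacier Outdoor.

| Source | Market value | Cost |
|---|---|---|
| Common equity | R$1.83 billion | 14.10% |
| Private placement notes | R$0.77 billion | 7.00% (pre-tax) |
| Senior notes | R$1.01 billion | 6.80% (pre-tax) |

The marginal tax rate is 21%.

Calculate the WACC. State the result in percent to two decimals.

Total capital V = 1.83 + 0.77 + 1.01 = 3.61.
Equity: weight = 1.83/3.61 = 0.5069; cost = 14.1%.
Private placement notes: weight = 0.77/3.61 = 0.2133; after-tax cost = 7% × (1 − 21%) = 5.5300%.
Senior notes: weight = 1.01/3.61 = 0.2798; after-tax cost = 6.8% × (1 − 21%) = 5.3720%.
WACC = 0.5069 × 14.1000% + 0.2133 × 5.5300% + 0.2798 × 5.3720% = 9.8301%.

9.83%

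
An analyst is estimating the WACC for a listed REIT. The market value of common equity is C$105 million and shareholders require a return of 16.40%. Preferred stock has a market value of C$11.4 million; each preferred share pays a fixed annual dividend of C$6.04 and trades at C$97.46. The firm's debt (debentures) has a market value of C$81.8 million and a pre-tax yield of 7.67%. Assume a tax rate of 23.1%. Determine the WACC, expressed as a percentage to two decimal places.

Cost of preferred: Rp = 6.04 / 97.46 = 6.1974%.
Total capital V = 105 + 11.4 + 81.8 = 198.2.
Equity: weight = 105/198.2 = 0.5298; cost = 16.4%.
Preferred: weight = 11.4/198.2 = 0.0575; cost = 6.1974%.
Debentures: weight = 81.8/198.2 = 0.4127; after-tax cost = 7.67% × (1 − 23.1%) = 5.8982%.
WACC = 0.5298 × 16.4000% + 0.0575 × 6.1974% + 0.4127 × 5.8982% = 11.4789%.

11.48%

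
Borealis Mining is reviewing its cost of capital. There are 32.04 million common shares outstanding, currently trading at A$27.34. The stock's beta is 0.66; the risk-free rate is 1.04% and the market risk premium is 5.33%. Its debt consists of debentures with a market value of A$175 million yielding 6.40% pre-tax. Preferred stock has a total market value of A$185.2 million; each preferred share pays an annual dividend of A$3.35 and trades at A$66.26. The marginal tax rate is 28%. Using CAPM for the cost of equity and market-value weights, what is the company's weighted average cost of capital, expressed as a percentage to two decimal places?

4.64%

Cost of equity via CAPM: Re = 1.04% + 0.66 × 5.33% = 4.5578%.
Cost of preferred: Rp = 3.35 / 66.26 = 5.0558%.
Market value of equity E = 27.34 × 32.04m = 875.9736m.
Total capital V = 875.9736 + 185.2 + 175 = 1236.1736.
Equity: weight = 875.9736/1236.1736 = 0.7086; cost = 4.5578%.
Preferred: weight = 185.2/1236.1736 = 0.1498; cost = 5.0558%.
Debentures: weight = 175/1236.1736 = 0.1416; after-tax cost = 6.4% × (1 − 28%) = 4.6080%.
WACC = 0.7086 × 4.5578% + 0.1498 × 5.0558% + 0.1416 × 4.6080% = 4.6395%.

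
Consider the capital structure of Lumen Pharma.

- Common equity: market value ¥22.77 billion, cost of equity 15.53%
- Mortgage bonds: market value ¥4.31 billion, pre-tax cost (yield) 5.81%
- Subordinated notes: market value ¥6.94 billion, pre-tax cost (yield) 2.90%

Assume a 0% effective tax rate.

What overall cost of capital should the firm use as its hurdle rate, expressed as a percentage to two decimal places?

11.72%

Total capital V = 22.77 + 4.31 + 6.94 = 34.02.
Equity: weight = 22.77/34.02 = 0.6693; cost = 15.53%.
Mortgage bonds: weight = 4.31/34.02 = 0.1267; after-tax cost = 5.81% × (1 − 0%) = 5.8100%.
Subordinated notes: weight = 6.94/34.02 = 0.2040; after-tax cost = 2.9% × (1 − 0%) = 2.9000%.
WACC = 0.6693 × 15.5300% + 0.1267 × 5.8100% + 0.2040 × 2.9000% = 11.7221%.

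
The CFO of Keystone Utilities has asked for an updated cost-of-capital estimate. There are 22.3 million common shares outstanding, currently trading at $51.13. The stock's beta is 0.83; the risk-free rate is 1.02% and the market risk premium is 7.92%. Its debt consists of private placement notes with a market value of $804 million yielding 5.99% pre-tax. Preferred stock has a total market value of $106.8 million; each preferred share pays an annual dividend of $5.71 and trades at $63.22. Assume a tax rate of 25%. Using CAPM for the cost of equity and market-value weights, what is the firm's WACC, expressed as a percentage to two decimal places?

6.45%

Cost of equity via CAPM: Re = 1.02% + 0.83 × 7.92% = 7.5936%.
Cost of preferred: Rp = 5.71 / 63.22 = 9.0320%.
Market value of equity E = 51.13 × 22.3m = 1140.199m.
Total capital V = 1140.199 + 106.8 + 804 = 2050.999.
Equity: weight = 1140.199/2050.999 = 0.5559; cost = 7.5936%.
Preferred: weight = 106.8/2050.999 = 0.0521; cost = 9.032%.
Private placement notes: weight = 804/2050.999 = 0.3920; after-tax cost = 5.99% × (1 − 25%) = 4.4925%.
WACC = 0.5559 × 7.5936% + 0.0521 × 9.0320% + 0.3920 × 4.4925% = 6.4529%.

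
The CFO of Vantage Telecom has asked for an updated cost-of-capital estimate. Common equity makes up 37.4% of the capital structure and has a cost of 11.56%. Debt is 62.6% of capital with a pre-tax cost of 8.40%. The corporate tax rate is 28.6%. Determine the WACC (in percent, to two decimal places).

After-tax cost of debt = 8.4% × (1 − 28.6%) = 5.9976%.
WACC = 0.374 × 11.5600% + 0.626 × 5.9976% = 8.0779%.

8.08%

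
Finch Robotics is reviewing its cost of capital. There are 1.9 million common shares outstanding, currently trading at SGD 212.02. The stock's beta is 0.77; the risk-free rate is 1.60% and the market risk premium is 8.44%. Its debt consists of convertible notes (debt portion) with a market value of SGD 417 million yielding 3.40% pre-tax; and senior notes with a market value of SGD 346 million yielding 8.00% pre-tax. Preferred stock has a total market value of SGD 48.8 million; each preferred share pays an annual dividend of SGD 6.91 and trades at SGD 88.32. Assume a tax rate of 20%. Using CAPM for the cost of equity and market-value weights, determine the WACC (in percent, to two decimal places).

5.76%

Cost of equity via CAPM: Re = 1.6% + 0.77 × 8.44% = 8.0988%.
Cost of preferred: Rp = 6.91 / 88.32 = 7.8238%.
Market value of equity E = 212.02 × 1.9m = 402.838m.
Total capital V = 402.838 + 48.8 + 417 + 346 = 1214.638.
Equity: weight = 402.838/1214.638 = 0.3317; cost = 8.0988%.
Preferred: weight = 48.8/1214.638 = 0.0402; cost = 7.8238%.
Convertible notes (debt portion): weight = 417/1214.638 = 0.3433; after-tax cost = 3.4% × (1 − 20%) = 2.7200%.
Senior notes: weight = 346/1214.638 = 0.2849; after-tax cost = 8% × (1 − 20%) = 6.4000%.
WACC = 0.3317 × 8.0988% + 0.0402 × 7.8238% + 0.3433 × 2.7200% + 0.2849 × 6.4000% = 5.7572%.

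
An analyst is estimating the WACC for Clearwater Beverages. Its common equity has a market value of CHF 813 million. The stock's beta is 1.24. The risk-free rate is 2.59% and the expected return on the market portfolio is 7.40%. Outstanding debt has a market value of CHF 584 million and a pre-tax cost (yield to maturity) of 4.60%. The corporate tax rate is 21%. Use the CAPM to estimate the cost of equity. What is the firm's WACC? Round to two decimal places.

6.50%

Market risk premium = 7.4% − 2.59% = 4.81%.
Cost of equity via CAPM: Re = 2.59% + 1.24 × 4.81% = 8.5544%.
Total capital V = 813 + 584 = 1397.
Equity: weight = 813/1397 = 0.5820; cost = 8.5544%.
Debt: weight = 584/1397 = 0.4180; after-tax cost = 4.6% × (1 − 21%) = 3.6340%.
WACC = 0.5820 × 8.5544% + 0.4180 × 3.6340% = 6.4975%.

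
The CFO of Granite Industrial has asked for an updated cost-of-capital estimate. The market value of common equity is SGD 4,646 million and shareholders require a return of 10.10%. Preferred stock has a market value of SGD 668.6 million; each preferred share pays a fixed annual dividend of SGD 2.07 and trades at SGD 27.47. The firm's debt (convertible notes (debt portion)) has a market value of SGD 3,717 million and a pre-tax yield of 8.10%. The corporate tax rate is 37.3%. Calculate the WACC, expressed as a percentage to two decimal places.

7.84%

Cost of preferred: Rp = 2.07 / 27.47 = 7.5355%.
Total capital V = 4646 + 668.6 + 3717 = 9031.6.
Equity: weight = 4646/9031.6 = 0.5144; cost = 10.1%.
Preferred: weight = 668.6/9031.6 = 0.0740; cost = 7.5355%.
Convertible notes (debt portion): weight = 3717/9031.6 = 0.4116; after-tax cost = 8.1% × (1 − 37.3%) = 5.0787%.
WACC = 0.5144 × 10.1000% + 0.0740 × 7.5355% + 0.4116 × 5.0787% = 7.8436%.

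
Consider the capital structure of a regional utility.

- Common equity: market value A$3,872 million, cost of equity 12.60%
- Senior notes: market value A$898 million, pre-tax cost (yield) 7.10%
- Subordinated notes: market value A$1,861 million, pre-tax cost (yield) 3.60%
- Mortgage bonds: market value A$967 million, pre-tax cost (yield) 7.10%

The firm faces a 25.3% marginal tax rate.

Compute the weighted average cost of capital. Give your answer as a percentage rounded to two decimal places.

8.38%

Total capital V = 3872 + 898 + 1861 + 967 = 7598.
Equity: weight = 3872/7598 = 0.5096; cost = 12.6%.
Senior notes: weight = 898/7598 = 0.1182; after-tax cost = 7.1% × (1 − 25.3%) = 5.3037%.
Subordinated notes: weight = 1861/7598 = 0.2449; after-tax cost = 3.6% × (1 − 25.3%) = 2.6892%.
Mortgage bonds: weight = 967/7598 = 0.1273; after-tax cost = 7.1% × (1 − 25.3%) = 5.3037%.
WACC = 0.5096 × 12.6000% + 0.1182 × 5.3037% + 0.2449 × 2.6892% + 0.1273 × 5.3037% = 8.3816%.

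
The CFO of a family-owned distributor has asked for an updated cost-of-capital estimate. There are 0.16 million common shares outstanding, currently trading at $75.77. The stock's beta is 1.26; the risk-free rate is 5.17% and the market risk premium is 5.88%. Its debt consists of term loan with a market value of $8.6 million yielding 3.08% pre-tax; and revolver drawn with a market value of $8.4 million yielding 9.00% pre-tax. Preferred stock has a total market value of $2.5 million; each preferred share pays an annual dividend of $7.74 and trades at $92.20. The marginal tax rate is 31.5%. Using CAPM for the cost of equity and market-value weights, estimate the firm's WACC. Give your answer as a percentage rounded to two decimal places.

Cost of equity via CAPM: Re = 5.17% + 1.26 × 5.88% = 12.5788%.
Cost of preferred: Rp = 7.74 / 92.2 = 8.3948%.
Market value of equity E = 75.77 × 0.16m = 12.1232m.
Total capital V = 12.1232 + 2.5 + 8.6 + 8.4 = 31.6232.
Equity: weight = 12.1232/31.6232 = 0.3834; cost = 12.5788%.
Preferred: weight = 2.5/31.6232 = 0.0791; cost = 8.3948%.
Term loan: weight = 8.6/31.6232 = 0.2720; after-tax cost = 3.08% × (1 − 31.5%) = 2.1098%.
Revolver drawn: weight = 8.4/31.6232 = 0.2656; after-tax cost = 9% × (1 − 31.5%) = 6.1650%.
WACC = 0.3834 × 12.5788% + 0.0791 × 8.3948% + 0.2720 × 2.1098% + 0.2656 × 6.1650% = 7.6973%.

7.70%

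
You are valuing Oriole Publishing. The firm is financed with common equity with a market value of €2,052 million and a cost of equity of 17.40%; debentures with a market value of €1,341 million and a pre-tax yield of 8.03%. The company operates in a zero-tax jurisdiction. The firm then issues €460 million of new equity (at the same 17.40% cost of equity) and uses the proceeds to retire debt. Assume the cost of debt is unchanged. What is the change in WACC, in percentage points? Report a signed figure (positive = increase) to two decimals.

+1.27 pp

Current WACC:
Total capital V = 2052 + 1341 = 3393.
Equity: weight = 2052/3393 = 0.6048; cost = 17.4%.
Debentures: weight = 1341/3393 = 0.3952; after-tax cost = 8.03% × (1 − 0%) = 8.0300%.
WACC = 0.6048 × 17.4000% + 0.3952 × 8.0300% = 13.6967%.
After the change:
Total capital V = 2512 + 881 = 3393.
Equity: weight = 2512/3393 = 0.7403; cost = 17.4%.
Debentures: weight = 881/3393 = 0.2597; after-tax cost = 8.03% × (1 − 0%) = 8.0300%.
WACC = 0.7403 × 17.4000% + 0.2597 × 8.0300% = 14.9671%.
Change in WACC = 14.9671% − 13.6967% = 1.2703 pp.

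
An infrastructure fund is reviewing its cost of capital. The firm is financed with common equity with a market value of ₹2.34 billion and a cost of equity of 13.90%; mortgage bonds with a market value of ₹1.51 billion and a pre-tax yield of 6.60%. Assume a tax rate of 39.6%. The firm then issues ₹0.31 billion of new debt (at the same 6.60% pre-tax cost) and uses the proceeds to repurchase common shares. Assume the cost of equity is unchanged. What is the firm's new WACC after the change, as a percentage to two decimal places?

After the change:
Total capital V = 2.03 + 1.82 = 3.85.
Equity: weight = 2.03/3.85 = 0.5273; cost = 13.9%.
Mortgage bonds: weight = 1.82/3.85 = 0.4727; after-tax cost = 6.6% × (1 − 39.6%) = 3.9864%.
WACC = 0.5273 × 13.9000% + 0.4727 × 3.9864% = 9.2136%.

9.21%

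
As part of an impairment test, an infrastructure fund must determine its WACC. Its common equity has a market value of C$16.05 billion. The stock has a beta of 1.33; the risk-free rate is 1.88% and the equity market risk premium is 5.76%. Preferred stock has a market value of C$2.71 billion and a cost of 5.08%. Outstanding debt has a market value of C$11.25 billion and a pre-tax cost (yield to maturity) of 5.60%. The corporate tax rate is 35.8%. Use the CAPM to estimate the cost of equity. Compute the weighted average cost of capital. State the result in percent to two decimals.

Cost of equity via CAPM: Re = 1.88% + 1.33 × 5.76% = 9.5408%.
Total capital V = 16.05 + 2.71 + 11.25 = 30.01.
Equity: weight = 16.05/30.01 = 0.5348; cost = 9.5408%.
Preferred: weight = 2.71/30.01 = 0.0903; cost = 5.08%.
Debt: weight = 11.25/30.01 = 0.3749; after-tax cost = 5.6% × (1 − 35.8%) = 3.5952%.
WACC = 0.5348 × 9.5408% + 0.0903 × 5.0800% + 0.3749 × 3.5952% = 6.9091%.

6.91%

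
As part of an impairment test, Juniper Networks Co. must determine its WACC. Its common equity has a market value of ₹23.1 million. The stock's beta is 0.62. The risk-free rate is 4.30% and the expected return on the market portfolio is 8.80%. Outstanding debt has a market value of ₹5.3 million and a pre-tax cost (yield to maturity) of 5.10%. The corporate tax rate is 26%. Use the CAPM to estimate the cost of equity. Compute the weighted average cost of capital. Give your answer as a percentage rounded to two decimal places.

Market risk premium = 8.8% − 4.3% = 4.5%.
Cost of equity via CAPM: Re = 4.3% + 0.62 × 4.5% = 7.0900%.
Total capital V = 23.1 + 5.3 = 28.4.
Equity: weight = 23.1/28.4 = 0.8134; cost = 7.09%.
Debt: weight = 5.3/28.4 = 0.1866; after-tax cost = 5.1% × (1 − 26%) = 3.7740%.
WACC = 0.8134 × 7.0900% + 0.1866 × 3.7740% = 6.4712%.

6.47%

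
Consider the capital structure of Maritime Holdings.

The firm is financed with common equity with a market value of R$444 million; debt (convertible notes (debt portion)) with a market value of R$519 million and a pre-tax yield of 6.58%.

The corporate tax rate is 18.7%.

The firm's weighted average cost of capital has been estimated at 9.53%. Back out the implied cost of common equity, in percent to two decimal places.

14.42%

Total capital V = 444 + 519 = 963.
Equity weight = 444/963 = 0.4611.
Convertible notes (debt portion) weight = 519/963 = 0.5389.
Debt contribution = 0.5389 × 6.58% × (1 − 18.7%) = 2.8831%.
Required equity contribution = 9.53% − 2.8831% = 6.6469%.
Re = 6.6469% / 0.4611 = 14.4166%.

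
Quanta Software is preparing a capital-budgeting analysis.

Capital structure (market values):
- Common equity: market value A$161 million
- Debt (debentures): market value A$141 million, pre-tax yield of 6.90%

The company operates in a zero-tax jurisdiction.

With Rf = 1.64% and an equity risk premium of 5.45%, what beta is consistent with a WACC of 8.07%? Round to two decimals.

Total capital V = 161 + 141 = 302.
Equity weight = 161/302 = 0.5331.
Debentures weight = 141/302 = 0.4669.
Debt contribution = 0.4669 × 6.9% × (1 − 0%) = 3.2215%.
Required equity contribution = 8.07% − 3.2215% = 4.8485%  ⇒  Re = 9.0947%.
CAPM: 9.0947% = 1.64% + β × 5.45%  ⇒  β = 1.3678.

1.37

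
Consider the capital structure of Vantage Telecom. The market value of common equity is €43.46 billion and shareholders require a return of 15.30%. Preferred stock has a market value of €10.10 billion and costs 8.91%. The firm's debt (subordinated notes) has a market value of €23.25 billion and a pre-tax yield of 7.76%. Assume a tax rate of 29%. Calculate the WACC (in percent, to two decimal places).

Total capital V = 43.46 + 10.1 + 23.25 = 76.81.
Equity: weight = 43.46/76.81 = 0.5658; cost = 15.3%.
Preferred: weight = 10.1/76.81 = 0.1315; cost = 8.91%.
Subordinated notes: weight = 23.25/76.81 = 0.3027; after-tax cost = 7.76% × (1 − 29%) = 5.5096%.
WACC = 0.5658 × 15.3000% + 0.1315 × 8.9100% + 0.3027 × 5.5096% = 11.4963%.

11.50%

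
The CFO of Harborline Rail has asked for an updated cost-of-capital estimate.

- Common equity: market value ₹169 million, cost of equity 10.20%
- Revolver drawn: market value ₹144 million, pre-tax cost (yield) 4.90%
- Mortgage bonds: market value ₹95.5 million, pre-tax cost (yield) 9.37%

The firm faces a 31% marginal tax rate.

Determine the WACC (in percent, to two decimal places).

Total capital V = 169 + 144 + 95.5 = 408.5.
Equity: weight = 169/408.5 = 0.4137; cost = 10.2%.
Revolver drawn: weight = 144/408.5 = 0.3525; after-tax cost = 4.9% × (1 − 31%) = 3.3810%.
Mortgage bonds: weight = 95.5/408.5 = 0.2338; after-tax cost = 9.37% × (1 − 31%) = 6.4653%.
WACC = 0.4137 × 10.2000% + 0.3525 × 3.3810% + 0.2338 × 6.4653% = 6.9231%.

6.92%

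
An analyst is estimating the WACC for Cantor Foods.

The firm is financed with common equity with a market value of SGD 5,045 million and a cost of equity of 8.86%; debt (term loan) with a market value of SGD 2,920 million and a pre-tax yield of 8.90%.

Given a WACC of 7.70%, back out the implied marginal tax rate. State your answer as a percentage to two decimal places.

36.00%

Total capital V = 5045 + 2920 = 7965.
Equity weight = 5045/7965 = 0.6334.
Term loan weight = 2920/7965 = 0.3666.
Equity contribution = 0.6334 × 8.86% = 5.6119%.
Debt contribution must be 7.7% − 5.6119% = 2.0881%.
0.3666 × 8.9% × (1 − T) = 2.0881%  ⇒  (1 − T) = 0.6400.
T = 36.0020%.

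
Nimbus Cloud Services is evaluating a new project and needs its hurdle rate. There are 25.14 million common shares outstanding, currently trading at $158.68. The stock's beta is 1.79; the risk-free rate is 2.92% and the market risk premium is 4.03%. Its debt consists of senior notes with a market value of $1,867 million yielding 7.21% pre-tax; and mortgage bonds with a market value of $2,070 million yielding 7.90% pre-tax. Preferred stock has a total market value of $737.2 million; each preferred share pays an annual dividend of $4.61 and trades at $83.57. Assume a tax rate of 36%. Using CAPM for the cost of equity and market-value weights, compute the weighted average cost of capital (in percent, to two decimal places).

7.34%

Cost of equity via CAPM: Re = 2.92% + 1.79 × 4.03% = 10.1337%.
Cost of preferred: Rp = 4.61 / 83.57 = 5.5163%.
Market value of equity E = 158.68 × 25.14m = 3989.2152m.
Total capital V = 3989.2152 + 737.2 + 1867 + 2070 = 8663.4152.
Equity: weight = 3989.2152/8663.4152 = 0.4605; cost = 10.1337%.
Preferred: weight = 737.2/8663.4152 = 0.0851; cost = 5.5163%.
Senior notes: weight = 1867/8663.4152 = 0.2155; after-tax cost = 7.21% × (1 − 36%) = 4.6144%.
Mortgage bonds: weight = 2070/8663.4152 = 0.2389; after-tax cost = 7.9% × (1 − 36%) = 5.0560%.
WACC = 0.4605 × 10.1337% + 0.0851 × 5.5163% + 0.2155 × 4.6144% + 0.2389 × 5.0560% = 7.3381%.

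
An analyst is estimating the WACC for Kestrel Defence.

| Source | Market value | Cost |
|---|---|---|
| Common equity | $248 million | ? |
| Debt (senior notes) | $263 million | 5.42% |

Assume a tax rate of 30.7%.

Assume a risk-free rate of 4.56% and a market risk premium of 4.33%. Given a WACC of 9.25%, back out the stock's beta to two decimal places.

2.43

Total capital V = 248 + 263 = 511.
Equity weight = 248/511 = 0.4853.
Senior notes weight = 263/511 = 0.5147.
Debt contribution = 0.5147 × 5.42% × (1 − 30.7%) = 1.9332%.
Required equity contribution = 9.25% − 1.9332% = 7.3168%  ⇒  Re = 15.0762%.
CAPM: 15.0762% = 4.56% + β × 4.33%  ⇒  β = 2.4287.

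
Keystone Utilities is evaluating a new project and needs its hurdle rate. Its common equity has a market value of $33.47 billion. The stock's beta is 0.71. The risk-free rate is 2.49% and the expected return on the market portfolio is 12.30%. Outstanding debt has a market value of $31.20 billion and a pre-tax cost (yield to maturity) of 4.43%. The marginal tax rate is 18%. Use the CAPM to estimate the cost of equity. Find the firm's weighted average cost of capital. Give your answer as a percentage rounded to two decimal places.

Market risk premium = 12.3% − 2.49% = 9.81%.
Cost of equity via CAPM: Re = 2.49% + 0.71 × 9.81% = 9.4551%.
Total capital V = 33.47 + 31.2 = 64.67.
Equity: weight = 33.47/64.67 = 0.5176; cost = 9.4551%.
Debt: weight = 31.2/64.67 = 0.4824; after-tax cost = 4.43% × (1 − 18%) = 3.6326%.
WACC = 0.5176 × 9.4551% + 0.4824 × 3.6326% = 6.6460%.

6.65%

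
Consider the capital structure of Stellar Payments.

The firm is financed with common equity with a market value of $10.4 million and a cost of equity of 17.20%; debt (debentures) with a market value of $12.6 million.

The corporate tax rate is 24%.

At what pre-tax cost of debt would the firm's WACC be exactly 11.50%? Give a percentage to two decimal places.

8.94%

Total capital V = 10.4 + 12.6 = 23.
Equity weight = 10.4/23 = 0.4522.
Debentures weight = 12.6/23 = 0.5478.
Equity contribution = 0.4522 × 17.2% = 7.7774%.
Remaining for debt = 11.5% − 7.7774% = 3.7226%.
Rd × (1 − 24%) × 0.5478 = 3.7226%  ⇒  Rd = 8.9411%.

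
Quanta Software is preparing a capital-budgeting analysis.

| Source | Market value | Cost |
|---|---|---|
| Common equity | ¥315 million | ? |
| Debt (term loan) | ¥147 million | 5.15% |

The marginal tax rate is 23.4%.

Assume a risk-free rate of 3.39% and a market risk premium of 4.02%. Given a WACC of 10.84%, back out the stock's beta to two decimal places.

2.65

Total capital V = 315 + 147 = 462.
Equity weight = 315/462 = 0.6818.
Term loan weight = 147/462 = 0.3182.
Debt contribution = 0.3182 × 5.15% × (1 − 23.4%) = 1.2552%.
Required equity contribution = 10.84% − 1.2552% = 9.5848%  ⇒  Re = 14.0577%.
CAPM: 14.0577% = 3.39% + β × 4.02%  ⇒  β = 2.6537.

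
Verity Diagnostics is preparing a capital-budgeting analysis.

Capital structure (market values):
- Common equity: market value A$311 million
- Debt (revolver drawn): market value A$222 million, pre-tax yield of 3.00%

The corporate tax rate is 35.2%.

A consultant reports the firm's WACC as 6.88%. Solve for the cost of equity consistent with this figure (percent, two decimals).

10.40%

Total capital V = 311 + 222 = 533.
Equity weight = 311/533 = 0.5835.
Revolver drawn weight = 222/533 = 0.4165.
Debt contribution = 0.4165 × 3% × (1 − 35.2%) = 0.8097%.
Required equity contribution = 6.88% − 0.8097% = 6.0703%.
Re = 6.0703% / 0.5835 = 10.4034%.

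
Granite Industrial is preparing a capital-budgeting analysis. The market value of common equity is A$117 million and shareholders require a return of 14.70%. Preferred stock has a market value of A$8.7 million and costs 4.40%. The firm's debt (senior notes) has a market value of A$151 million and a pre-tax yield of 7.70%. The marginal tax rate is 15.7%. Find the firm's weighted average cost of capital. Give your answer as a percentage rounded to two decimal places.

Total capital V = 117 + 8.7 + 151 = 276.7.
Equity: weight = 117/276.7 = 0.4228; cost = 14.7%.
Preferred: weight = 8.7/276.7 = 0.0314; cost = 4.4%.
Senior notes: weight = 151/276.7 = 0.5457; after-tax cost = 7.7% × (1 − 15.7%) = 6.4911%.
WACC = 0.4228 × 14.7000% + 0.0314 × 4.4000% + 0.5457 × 6.4911% = 9.8964%.

9.90%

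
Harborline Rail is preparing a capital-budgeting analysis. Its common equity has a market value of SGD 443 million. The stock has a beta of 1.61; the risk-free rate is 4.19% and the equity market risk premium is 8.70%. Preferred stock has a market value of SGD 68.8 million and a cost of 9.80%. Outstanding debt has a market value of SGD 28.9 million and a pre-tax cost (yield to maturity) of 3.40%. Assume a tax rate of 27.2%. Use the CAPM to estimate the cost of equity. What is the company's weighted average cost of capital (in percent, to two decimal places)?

Cost of equity via CAPM: Re = 4.19% + 1.61 × 8.7% = 18.1970%.
Total capital V = 443 + 68.8 + 28.9 = 540.7.
Equity: weight = 443/540.7 = 0.8193; cost = 18.197%.
Preferred: weight = 68.8/540.7 = 0.1272; cost = 9.8%.
Debt: weight = 28.9/540.7 = 0.0534; after-tax cost = 3.4% × (1 − 27.2%) = 2.4752%.
WACC = 0.8193 × 18.1970% + 0.1272 × 9.8000% + 0.0534 × 2.4752% = 16.2882%.

16.29%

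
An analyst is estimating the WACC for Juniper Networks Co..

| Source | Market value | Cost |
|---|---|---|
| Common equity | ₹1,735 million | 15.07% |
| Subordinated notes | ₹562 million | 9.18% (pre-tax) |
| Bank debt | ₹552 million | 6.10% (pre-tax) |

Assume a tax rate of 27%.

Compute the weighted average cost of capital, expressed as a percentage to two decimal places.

Total capital V = 1735 + 562 + 552 = 2849.
Equity: weight = 1735/2849 = 0.6090; cost = 15.07%.
Subordinated notes: weight = 562/2849 = 0.1973; after-tax cost = 9.18% × (1 − 27%) = 6.7014%.
Bank debt: weight = 552/2849 = 0.1938; after-tax cost = 6.1% × (1 − 27%) = 4.4530%.
WACC = 0.6090 × 15.0700% + 0.1973 × 6.7014% + 0.1938 × 4.4530% = 11.3621%.

11.36%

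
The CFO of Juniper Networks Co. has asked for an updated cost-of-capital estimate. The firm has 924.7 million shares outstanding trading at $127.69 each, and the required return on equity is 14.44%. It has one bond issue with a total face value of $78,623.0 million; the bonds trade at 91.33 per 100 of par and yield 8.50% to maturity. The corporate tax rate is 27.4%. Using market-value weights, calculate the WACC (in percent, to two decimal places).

Market value of equity E = 127.69 × 924.7m = 118074.943m. Market value of debt D = 78623m × 91.33/100 = 71806.3859m.
Total capital V = 118074.943 + 71806.3859 = 189881.3289.
Equity: weight = 118074.943/189881.3289 = 0.6218; cost = 14.44%.
Bonds outstanding: weight = 71806.3859/189881.3289 = 0.3782; after-tax cost = 8.5% × (1 − 27.4%) = 6.1710%.
WACC = 0.6218 × 14.4400% + 0.3782 × 6.1710% = 11.3130%.

11.31%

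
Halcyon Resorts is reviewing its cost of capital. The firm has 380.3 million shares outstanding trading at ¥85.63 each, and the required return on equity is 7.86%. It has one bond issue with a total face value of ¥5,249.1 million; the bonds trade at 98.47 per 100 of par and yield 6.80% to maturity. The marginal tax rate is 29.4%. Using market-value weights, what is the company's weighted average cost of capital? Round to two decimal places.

7.44%

Market value of equity E = 85.63 × 380.3m = 32565.089m. Market value of debt D = 5249.1m × 98.47/100 = 5168.78877m.
Total capital V = 32565.089 + 5168.78877 = 37733.87777.
Equity: weight = 32565.089/37733.87777 = 0.8630; cost = 7.86%.
Bonds outstanding: weight = 5168.78877/37733.87777 = 0.1370; after-tax cost = 6.8% × (1 − 29.4%) = 4.8008%.
WACC = 0.8630 × 7.8600% + 0.1370 × 4.8008% = 7.4410%.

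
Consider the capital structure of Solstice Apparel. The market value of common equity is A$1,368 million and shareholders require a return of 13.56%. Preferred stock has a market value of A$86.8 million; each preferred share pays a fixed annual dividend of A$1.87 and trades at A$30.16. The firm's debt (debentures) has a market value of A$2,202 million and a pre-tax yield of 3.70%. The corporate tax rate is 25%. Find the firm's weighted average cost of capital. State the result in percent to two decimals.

Cost of preferred: Rp = 1.87 / 30.16 = 6.2003%.
Total capital V = 1368 + 86.8 + 2202 = 3656.8.
Equity: weight = 1368/3656.8 = 0.3741; cost = 13.56%.
Preferred: weight = 86.8/3656.8 = 0.0237; cost = 6.2003%.
Debentures: weight = 2202/3656.8 = 0.6022; after-tax cost = 3.7% × (1 − 25%) = 2.7750%.
WACC = 0.3741 × 13.5600% + 0.0237 × 6.2003% + 0.6022 × 2.7750% = 6.8909%.

6.89%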